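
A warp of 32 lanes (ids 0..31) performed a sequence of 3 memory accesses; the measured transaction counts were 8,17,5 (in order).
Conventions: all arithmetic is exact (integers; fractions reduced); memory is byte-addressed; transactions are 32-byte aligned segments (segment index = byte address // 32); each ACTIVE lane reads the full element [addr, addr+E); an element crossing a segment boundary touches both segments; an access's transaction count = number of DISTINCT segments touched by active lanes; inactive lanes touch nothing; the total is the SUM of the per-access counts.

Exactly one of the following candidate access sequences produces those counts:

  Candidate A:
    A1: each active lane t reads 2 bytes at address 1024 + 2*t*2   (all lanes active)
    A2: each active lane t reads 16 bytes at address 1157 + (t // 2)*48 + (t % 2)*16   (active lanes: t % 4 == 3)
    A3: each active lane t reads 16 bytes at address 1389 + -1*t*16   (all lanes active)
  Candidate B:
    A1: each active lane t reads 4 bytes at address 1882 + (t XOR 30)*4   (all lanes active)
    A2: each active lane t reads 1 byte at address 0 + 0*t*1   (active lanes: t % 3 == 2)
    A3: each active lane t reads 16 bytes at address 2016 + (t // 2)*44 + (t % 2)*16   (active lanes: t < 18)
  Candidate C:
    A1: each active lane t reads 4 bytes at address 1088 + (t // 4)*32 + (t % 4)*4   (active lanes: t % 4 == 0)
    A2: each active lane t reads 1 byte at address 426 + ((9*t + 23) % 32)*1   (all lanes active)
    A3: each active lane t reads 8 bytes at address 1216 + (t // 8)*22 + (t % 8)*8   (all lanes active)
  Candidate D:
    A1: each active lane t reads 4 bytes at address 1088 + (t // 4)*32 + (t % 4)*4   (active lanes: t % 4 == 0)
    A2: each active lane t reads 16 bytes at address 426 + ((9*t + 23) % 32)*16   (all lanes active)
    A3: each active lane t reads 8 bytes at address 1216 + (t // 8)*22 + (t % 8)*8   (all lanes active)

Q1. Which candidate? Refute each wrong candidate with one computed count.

A: A1 gives 4 transactions, not 8
B: A1 gives 5 transactions, not 8
C: A2 gives 2 transactions, not 17
D: all counts match (8,17,5)

Answer: D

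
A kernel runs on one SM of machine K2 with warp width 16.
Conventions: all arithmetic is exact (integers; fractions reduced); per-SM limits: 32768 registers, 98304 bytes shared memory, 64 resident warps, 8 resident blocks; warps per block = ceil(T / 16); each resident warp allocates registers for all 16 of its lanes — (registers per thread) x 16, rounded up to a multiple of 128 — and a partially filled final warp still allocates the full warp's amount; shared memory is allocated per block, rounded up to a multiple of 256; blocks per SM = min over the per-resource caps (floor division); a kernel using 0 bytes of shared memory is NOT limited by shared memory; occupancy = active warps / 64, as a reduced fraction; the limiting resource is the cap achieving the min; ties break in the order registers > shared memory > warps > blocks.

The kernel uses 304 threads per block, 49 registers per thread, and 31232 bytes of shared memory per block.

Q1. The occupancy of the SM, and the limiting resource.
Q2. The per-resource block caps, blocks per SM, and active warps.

Answer: occupancy 19/64, limited by registers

registers: 1 block
shared memory: 3 blocks
warps: 3 blocks
blocks: 8 blocks

Answer: 1 block, 19 active warps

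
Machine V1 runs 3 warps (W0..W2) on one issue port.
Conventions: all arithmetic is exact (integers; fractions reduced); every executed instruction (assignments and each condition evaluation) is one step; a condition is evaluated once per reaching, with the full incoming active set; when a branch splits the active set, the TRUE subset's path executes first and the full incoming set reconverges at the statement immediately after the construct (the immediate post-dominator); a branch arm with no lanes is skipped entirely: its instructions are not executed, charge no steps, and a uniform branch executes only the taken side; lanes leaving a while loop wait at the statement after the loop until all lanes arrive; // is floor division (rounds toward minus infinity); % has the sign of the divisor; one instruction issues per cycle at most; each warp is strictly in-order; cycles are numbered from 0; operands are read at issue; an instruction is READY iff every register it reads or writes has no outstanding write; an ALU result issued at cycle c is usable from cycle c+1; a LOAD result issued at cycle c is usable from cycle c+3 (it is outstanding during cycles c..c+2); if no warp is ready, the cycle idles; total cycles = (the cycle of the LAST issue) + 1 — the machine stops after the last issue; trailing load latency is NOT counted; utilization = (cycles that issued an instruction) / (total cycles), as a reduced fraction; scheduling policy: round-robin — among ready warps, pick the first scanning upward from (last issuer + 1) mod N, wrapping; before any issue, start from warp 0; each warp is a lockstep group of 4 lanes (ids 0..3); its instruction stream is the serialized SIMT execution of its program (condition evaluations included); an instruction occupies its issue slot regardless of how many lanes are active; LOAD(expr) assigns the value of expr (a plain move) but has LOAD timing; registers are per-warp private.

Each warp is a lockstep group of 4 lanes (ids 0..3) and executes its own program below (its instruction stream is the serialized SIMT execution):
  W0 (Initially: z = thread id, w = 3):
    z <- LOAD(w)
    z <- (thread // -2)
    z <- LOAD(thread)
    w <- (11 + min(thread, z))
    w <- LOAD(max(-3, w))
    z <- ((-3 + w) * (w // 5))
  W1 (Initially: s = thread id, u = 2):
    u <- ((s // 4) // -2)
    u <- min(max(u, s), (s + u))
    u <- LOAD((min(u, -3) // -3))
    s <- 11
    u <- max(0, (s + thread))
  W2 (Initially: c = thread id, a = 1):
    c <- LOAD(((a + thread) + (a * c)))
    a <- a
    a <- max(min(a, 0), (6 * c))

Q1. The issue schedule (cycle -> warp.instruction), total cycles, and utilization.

cycle 0: W0.I0
cycle 1: W1.I0
cycle 2: W2.I0
cycle 3: W0.I1
cycle 4: W1.I1
cycle 5: W2.I1
cycle 6: W0.I2
cycle 7: W1.I2
cycle 8: W2.I2
cycle 9: W0.I3
cycle 10: W1.I3
cycle 11: W0.I4
cycle 12: W1.I4
cycle 13: idle
cycle 14: W0.I5

Answer: 15 cycles, utilization 14/15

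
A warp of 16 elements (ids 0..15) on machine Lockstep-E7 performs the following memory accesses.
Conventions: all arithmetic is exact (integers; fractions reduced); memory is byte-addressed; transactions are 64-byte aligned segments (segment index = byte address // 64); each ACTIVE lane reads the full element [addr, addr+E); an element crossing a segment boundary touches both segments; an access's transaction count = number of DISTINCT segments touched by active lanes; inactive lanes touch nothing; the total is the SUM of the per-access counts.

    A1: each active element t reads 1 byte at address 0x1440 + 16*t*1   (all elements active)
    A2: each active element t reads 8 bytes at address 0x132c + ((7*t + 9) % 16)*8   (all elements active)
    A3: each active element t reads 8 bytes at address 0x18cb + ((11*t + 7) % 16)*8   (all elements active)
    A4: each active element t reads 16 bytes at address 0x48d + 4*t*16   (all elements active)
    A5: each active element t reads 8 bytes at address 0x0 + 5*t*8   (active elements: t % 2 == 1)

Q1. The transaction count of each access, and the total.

A1: 4 transactions
A2: 3 transactions
A3: 3 transactions
A4: 16 transactions
A5: 8 transactions

Answer: 4,3,3,16,8; total 34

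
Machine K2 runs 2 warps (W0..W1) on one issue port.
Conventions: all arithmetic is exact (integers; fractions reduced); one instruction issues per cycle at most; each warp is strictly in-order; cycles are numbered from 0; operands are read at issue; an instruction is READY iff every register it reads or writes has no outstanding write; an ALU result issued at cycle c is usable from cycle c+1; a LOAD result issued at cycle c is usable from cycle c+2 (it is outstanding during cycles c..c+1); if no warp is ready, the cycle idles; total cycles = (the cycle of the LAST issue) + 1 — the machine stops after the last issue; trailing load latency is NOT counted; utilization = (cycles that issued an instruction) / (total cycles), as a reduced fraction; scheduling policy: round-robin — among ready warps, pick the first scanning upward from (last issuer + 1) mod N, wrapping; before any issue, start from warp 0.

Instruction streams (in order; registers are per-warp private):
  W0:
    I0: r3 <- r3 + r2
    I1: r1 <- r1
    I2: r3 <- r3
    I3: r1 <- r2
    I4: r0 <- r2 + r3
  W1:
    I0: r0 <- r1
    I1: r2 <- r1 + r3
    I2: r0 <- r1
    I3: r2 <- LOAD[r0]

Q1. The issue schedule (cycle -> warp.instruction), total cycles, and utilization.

cycle 0: W0.I0
cycle 1: W1.I0
cycle 2: W0.I1
cycle 3: W1.I1
cycle 4: W0.I2
cycle 5: W1.I2
cycle 6: W0.I3
cycle 7: W1.I3
cycle 8: W0.I4

Answer: 9 cycles, utilization 1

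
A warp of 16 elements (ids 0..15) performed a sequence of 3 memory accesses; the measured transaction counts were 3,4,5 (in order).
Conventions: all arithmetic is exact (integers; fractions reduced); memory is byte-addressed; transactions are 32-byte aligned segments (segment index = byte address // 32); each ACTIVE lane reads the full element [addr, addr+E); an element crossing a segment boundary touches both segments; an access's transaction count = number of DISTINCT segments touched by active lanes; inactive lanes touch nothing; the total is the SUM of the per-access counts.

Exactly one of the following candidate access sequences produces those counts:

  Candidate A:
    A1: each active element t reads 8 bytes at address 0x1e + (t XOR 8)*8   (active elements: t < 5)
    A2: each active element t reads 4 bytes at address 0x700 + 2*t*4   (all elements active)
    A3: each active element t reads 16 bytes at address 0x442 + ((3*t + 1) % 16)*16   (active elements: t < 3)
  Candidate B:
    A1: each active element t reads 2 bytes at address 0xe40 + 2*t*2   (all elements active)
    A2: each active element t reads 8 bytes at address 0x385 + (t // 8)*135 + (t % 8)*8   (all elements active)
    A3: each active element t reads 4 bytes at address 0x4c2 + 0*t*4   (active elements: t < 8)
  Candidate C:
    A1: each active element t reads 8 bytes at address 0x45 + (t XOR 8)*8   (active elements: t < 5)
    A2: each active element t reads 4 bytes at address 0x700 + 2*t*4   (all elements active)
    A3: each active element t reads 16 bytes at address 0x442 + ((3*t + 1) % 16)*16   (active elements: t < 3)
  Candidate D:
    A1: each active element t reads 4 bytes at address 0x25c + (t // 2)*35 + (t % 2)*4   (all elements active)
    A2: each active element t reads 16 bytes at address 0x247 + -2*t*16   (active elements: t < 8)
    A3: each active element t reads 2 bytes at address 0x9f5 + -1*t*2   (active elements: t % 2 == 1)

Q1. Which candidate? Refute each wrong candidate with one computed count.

B: A1 gives 2 transactions, not 3
C: A1 gives 2 transactions, not 3
D: A1 gives 9 transactions, not 3
A: all counts match (3,4,5)

Answer: A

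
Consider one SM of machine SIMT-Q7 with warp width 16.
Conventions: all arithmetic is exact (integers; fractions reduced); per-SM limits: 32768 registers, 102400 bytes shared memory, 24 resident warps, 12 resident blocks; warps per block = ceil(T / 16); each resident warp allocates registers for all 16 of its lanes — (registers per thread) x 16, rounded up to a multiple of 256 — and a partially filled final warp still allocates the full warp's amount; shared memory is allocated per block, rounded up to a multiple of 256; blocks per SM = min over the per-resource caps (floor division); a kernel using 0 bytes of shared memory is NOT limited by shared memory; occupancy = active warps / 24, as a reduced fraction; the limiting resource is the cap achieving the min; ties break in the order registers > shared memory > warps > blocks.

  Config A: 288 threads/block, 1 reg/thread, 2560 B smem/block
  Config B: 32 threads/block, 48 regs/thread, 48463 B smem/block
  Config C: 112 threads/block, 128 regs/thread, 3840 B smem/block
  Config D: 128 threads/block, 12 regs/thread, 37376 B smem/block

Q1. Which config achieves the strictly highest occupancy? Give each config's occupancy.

occupancies: A 3/4, B 1/6, C 7/12, D 2/3

Answer: A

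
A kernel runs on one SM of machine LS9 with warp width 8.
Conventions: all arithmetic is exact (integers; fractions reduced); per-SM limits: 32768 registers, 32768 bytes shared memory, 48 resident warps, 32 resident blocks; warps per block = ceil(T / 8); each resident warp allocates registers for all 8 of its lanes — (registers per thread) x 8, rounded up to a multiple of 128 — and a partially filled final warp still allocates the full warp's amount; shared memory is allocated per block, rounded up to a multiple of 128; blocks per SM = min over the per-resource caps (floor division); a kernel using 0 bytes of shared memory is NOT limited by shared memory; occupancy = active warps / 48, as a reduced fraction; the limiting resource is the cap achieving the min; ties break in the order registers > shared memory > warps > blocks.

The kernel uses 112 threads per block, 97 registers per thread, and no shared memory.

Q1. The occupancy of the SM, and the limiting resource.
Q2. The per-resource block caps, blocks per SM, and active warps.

Answer: occupancy 7/12, limited by registers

registers: 2 blocks
shared memory: no limit (kernel uses none)
warps: 3 blocks
blocks: 32 blocks

Answer: 2 blocks, 28 active warps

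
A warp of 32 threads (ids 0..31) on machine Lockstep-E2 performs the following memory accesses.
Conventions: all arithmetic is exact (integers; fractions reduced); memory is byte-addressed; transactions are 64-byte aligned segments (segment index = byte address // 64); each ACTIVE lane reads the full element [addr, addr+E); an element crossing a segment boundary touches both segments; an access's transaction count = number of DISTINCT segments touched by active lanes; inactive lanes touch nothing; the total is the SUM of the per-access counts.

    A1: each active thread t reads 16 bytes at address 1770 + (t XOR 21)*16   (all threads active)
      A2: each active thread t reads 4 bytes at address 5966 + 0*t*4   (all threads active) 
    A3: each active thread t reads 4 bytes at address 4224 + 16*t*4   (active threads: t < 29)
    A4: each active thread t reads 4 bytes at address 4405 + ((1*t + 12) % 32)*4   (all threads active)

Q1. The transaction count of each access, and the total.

A1: 9 transactions
A2: 1 transaction
A3: 29 transactions
A4: 3 transactions

Answer: 9,1,29,3; total 42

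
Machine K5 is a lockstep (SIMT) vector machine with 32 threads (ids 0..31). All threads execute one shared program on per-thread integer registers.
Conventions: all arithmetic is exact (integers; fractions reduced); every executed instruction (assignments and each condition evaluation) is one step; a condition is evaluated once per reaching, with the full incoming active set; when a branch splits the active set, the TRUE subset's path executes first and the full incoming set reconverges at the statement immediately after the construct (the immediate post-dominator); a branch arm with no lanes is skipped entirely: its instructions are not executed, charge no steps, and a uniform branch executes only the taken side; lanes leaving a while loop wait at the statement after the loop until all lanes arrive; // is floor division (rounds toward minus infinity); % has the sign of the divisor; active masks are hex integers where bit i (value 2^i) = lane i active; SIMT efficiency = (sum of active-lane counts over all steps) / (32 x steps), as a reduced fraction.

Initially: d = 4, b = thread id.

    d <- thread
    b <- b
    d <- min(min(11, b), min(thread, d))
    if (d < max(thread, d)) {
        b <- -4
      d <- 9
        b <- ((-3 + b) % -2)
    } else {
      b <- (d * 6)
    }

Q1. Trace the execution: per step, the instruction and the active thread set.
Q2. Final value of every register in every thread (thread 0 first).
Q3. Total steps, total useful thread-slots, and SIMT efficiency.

step 0: d <- thread                  0xffffffff
step 1: b <- b                       0xffffffff
step 2: d <- min(min(11, b), min(thread, d)) 0xffffffff
step 3: eval (d < max(thread, d))    0xffffffff
step 4: b <- -4                      0xfffff000
step 5: d <- 9                       0xfffff000
step 6: b <- ((-3 + b) % -2)         0xfffff000
step 7: b <- (d * 6)                 0x00000fff

Answer: 8 steps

d: 0,1,2,3,4,5,6,7,8,9,10,11,9,9,9,9,9,9,9,9,9,9,9,9,9,9,9,9,9,9,9,9
b: 0,6,12,18,24,30,36,42,48,54,60,66,-1,-1,-1,-1,-1,-1,-1,-1,-1,-1,-1,-1,-1,-1,-1,-1,-1,-1,-1,-1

steps = 8; useful = 200; efficiency = 200/256 = 25/32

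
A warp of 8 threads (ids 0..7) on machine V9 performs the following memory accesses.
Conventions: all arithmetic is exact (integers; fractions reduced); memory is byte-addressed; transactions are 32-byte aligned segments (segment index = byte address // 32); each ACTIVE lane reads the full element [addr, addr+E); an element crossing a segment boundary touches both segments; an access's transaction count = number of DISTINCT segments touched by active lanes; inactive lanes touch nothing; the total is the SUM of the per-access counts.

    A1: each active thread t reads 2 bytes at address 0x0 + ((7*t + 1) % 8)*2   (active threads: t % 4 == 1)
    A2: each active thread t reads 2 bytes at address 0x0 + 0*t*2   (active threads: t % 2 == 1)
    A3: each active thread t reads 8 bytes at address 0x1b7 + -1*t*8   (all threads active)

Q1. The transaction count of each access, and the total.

A1: 1 transaction
A2: 1 transaction
A3: 3 transactions

Answer: 1,1,3; total 5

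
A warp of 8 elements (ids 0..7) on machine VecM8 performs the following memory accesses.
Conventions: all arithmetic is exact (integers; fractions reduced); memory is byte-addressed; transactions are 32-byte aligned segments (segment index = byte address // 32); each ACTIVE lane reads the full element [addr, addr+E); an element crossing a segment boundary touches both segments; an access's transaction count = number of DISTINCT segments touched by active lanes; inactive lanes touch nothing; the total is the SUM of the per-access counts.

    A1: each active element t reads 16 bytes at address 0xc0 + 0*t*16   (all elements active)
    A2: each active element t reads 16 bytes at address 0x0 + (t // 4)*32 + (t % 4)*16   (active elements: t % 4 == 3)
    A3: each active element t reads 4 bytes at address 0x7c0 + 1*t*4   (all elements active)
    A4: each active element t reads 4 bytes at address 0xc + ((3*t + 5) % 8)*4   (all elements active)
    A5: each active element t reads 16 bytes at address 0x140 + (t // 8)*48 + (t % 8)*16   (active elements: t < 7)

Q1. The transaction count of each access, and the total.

A1: 1 transaction
A2: 2 transactions
A3: 1 transaction
A4: 2 transactions
A5: 4 transactions

Answer: 1,2,1,2,4; total 10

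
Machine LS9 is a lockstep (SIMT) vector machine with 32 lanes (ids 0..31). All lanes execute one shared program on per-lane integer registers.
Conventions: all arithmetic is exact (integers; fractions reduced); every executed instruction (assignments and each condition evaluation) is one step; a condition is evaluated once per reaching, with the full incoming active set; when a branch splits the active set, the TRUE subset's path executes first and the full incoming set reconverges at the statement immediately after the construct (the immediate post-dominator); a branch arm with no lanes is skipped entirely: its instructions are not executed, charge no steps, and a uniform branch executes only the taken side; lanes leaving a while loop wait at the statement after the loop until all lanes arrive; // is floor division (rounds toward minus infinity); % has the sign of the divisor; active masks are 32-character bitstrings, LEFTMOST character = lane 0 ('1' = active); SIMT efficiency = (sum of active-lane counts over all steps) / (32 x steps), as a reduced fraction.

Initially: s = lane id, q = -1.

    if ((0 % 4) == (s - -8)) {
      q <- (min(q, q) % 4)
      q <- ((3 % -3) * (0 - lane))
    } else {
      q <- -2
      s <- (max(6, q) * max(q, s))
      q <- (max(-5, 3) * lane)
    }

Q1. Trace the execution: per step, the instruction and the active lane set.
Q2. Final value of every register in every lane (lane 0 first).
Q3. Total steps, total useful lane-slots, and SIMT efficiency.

step 0: eval ((0 % 4) == (s - -8))   11111111111111111111111111111111
step 1: q <- -2                      11111111111111111111111111111111
step 2: s <- (max(6, q) * max(q, s)) 11111111111111111111111111111111
step 3: q <- (max(-5, 3) * lane)     11111111111111111111111111111111

Answer: 4 steps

s: 0,6,12,18,24,30,36,42,48,54,60,66,72,78,84,90,96,102,108,114,120,126,132,138,144,150,156,162,168,174,180,186
q: 0,3,6,9,12,15,18,21,24,27,30,33,36,39,42,45,48,51,54,57,60,63,66,69,72,75,78,81,84,87,90,93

steps = 4; useful = 128; efficiency = 128/128 = 1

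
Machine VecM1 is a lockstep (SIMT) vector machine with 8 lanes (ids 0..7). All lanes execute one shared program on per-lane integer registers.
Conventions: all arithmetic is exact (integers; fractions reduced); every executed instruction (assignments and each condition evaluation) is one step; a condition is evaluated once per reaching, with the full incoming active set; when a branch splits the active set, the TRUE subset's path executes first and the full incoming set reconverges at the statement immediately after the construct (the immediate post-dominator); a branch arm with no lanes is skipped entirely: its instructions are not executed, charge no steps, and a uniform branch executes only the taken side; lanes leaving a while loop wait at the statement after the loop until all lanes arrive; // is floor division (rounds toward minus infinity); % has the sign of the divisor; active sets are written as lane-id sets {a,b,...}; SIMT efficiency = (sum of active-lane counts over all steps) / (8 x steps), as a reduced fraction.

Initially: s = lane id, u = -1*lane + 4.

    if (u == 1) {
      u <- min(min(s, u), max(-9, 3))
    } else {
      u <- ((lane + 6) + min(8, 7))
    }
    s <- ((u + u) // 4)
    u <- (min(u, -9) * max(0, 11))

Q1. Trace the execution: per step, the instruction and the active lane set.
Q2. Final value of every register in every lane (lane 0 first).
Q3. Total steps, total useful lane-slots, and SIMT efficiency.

step 0: eval (u == 1)                {0,1,2,3,4,5,6,7}
step 1: u <- min(min(s, u), max(-9, 3)) {3}
step 2: u <- ((lane + 6) + min(8, 7)) {0,1,2,4,5,6,7}
step 3: s <- ((u + u) // 4)          {0,1,2,3,4,5,6,7}
step 4: u <- (min(u, -9) * max(0, 11)) {0,1,2,3,4,5,6,7}

Answer: 5 steps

s: 6,7,7,0,8,9,9,10
u: -99,-99,-99,-99,-99,-99,-99,-99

steps = 5; useful = 32; efficiency = 32/40 = 4/5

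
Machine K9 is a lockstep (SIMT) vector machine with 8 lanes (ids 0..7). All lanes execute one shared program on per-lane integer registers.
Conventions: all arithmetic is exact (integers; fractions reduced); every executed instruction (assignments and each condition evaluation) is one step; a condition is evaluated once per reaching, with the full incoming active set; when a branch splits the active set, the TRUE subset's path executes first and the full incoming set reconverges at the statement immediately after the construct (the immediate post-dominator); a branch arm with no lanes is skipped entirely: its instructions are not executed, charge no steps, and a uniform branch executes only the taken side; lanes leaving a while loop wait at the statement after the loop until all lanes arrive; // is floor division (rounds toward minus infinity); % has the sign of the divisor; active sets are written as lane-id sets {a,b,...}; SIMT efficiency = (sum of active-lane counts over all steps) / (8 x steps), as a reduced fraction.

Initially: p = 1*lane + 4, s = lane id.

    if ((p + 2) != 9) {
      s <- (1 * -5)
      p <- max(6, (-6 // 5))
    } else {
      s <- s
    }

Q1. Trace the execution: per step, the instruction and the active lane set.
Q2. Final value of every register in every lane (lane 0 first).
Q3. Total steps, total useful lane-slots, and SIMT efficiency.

step 0: eval ((p + 2) != 9)          {0,1,2,3,4,5,6,7}
step 1: s <- (1 * -5)                {0,1,2,4,5,6,7}
step 2: p <- max(6, (-6 // 5))       {0,1,2,4,5,6,7}
step 3: s <- s                       {3}

Answer: 4 steps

p: 6,6,6,7,6,6,6,6
s: -5,-5,-5,3,-5,-5,-5,-5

steps = 4; useful = 23; efficiency = 23/32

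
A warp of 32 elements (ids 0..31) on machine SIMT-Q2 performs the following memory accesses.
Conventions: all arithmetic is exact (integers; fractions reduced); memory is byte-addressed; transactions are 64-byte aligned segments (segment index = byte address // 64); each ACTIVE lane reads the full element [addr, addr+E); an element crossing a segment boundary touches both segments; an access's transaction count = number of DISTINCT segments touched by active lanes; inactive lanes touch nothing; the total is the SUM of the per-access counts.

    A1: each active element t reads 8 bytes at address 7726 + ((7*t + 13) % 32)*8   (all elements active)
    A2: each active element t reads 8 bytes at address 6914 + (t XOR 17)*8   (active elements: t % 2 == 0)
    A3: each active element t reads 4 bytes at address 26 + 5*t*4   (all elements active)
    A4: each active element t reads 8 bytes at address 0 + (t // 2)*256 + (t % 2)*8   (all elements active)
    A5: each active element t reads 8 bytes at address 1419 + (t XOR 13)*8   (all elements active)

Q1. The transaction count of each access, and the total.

A1: 5 transactions
A2: 5 transactions
A3: 11 transactions
A4: 16 transactions
A5: 5 transactions

Answer: 5,5,11,16,5; total 42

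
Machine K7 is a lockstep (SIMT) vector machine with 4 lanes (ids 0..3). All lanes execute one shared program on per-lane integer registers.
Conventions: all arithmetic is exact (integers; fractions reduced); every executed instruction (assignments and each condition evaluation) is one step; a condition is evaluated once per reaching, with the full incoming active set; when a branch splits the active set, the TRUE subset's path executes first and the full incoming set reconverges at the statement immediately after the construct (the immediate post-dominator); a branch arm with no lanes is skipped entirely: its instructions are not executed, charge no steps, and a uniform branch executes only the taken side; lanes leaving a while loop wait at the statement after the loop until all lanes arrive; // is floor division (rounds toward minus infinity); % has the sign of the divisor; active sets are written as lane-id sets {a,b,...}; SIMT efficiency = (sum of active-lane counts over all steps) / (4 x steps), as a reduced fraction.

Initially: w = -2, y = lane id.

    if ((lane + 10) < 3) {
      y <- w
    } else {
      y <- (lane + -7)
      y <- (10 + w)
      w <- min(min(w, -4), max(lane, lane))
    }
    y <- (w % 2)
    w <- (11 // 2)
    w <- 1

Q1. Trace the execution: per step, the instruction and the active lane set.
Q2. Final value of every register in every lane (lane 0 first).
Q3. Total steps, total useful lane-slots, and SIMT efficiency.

step 0: eval ((lane + 10) < 3)       {0,1,2,3}
step 1: y <- (lane + -7)             {0,1,2,3}
step 2: y <- (10 + w)                {0,1,2,3}
step 3: w <- min(min(w, -4), max(lane, lane)) {0,1,2,3}
step 4: y <- (w % 2)                 {0,1,2,3}
step 5: w <- (11 // 2)               {0,1,2,3}
step 6: w <- 1                       {0,1,2,3}

Answer: 7 steps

w: 1,1,1,1
y: 0,0,0,0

steps = 7; useful = 28; efficiency = 28/28 = 1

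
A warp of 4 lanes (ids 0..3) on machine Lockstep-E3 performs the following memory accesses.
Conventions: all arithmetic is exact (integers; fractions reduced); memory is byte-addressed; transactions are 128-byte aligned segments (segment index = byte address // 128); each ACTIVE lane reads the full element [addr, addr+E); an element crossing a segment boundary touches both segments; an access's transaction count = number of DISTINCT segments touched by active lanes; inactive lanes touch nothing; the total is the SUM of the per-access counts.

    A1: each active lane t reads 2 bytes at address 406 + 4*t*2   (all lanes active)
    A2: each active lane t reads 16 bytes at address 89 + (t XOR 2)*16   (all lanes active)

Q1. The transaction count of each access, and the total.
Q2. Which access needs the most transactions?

A1: 1 transaction
A2: 2 transactions

Answer: 1,2; total 3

Answer: A2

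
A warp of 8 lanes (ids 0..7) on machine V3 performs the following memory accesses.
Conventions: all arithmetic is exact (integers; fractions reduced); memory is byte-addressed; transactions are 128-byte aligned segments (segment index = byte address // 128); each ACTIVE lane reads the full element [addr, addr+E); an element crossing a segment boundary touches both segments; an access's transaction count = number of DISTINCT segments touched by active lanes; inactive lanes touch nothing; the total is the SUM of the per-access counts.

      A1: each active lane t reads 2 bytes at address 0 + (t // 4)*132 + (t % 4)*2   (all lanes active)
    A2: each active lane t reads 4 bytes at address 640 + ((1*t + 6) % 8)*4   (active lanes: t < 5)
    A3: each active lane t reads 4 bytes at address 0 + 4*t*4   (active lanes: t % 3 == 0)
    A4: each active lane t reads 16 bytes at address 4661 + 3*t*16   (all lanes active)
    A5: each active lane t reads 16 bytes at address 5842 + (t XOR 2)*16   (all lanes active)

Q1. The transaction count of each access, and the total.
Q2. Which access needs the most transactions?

A1: 2 transactions
A2: 1 transaction
A3: 1 transaction
A4: 4 transactions
A5: 2 transactions

Answer: 2,1,1,4,2; total 10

Answer: A4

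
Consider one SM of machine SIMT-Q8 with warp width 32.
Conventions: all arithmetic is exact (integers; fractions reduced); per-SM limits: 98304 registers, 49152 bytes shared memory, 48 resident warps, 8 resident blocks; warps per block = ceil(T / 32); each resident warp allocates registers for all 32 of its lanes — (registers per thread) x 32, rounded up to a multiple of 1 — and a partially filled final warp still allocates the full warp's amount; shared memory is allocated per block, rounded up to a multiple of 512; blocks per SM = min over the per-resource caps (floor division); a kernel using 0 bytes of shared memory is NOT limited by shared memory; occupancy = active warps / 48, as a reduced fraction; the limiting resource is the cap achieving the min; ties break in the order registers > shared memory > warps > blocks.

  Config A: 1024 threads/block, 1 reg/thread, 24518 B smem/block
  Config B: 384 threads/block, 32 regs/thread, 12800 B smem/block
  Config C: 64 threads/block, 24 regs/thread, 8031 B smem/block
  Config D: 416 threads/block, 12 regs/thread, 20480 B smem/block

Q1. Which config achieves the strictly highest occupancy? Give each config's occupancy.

occupancies: A 2/3, B 3/4, C 1/4, D 13/24

Answer: B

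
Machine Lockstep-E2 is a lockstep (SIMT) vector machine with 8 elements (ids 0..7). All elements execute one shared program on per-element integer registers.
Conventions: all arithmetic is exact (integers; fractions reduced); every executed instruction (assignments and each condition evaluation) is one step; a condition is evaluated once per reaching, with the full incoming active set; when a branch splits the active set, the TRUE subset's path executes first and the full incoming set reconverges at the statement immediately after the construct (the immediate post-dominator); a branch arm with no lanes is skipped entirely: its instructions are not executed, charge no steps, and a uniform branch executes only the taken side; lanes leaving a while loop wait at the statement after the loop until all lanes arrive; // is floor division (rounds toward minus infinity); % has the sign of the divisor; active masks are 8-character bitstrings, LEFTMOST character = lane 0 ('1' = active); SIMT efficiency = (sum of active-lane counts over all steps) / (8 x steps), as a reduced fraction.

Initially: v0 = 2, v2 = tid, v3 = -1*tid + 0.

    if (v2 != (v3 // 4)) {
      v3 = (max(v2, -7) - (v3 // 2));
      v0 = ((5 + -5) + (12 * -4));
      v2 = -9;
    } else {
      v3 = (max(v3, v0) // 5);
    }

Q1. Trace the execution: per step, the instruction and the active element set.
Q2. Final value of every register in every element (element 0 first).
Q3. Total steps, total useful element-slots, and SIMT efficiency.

step 0: eval (v2 != (v3 // 4))       11111111
step 1: v3 <- (max(v2, -7) - (v3 // 2)) 01111111
step 2: v0 <- ((5 + -5) + (12 * -4)) 01111111
step 3: v2 <- -9                     01111111
step 4: v3 <- (max(v3, v0) // 5)     10000000

Answer: 5 steps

v0: 2,-48,-48,-48,-48,-48,-48,-48
v2: 0,-9,-9,-9,-9,-9,-9,-9
v3: 0,2,3,5,6,8,9,11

steps = 5; useful = 30; efficiency = 30/40 = 3/4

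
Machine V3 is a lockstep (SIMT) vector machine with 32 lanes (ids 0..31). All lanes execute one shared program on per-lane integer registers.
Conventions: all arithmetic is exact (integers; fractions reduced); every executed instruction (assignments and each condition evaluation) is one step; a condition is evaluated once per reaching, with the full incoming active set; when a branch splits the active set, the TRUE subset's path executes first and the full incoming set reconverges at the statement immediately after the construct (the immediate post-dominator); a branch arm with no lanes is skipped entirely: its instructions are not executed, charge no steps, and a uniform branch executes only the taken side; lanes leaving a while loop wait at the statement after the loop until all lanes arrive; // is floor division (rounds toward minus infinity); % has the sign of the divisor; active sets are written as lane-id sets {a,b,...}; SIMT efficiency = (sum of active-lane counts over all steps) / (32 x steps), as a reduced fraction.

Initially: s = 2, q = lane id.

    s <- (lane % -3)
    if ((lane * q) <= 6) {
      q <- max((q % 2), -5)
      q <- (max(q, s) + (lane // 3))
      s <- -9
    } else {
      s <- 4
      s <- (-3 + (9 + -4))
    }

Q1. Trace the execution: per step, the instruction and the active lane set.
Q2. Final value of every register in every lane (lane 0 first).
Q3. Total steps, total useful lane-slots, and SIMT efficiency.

step 0: s <- (lane % -3)             {0,1,2,3,4,5,6,7,8,9,10,11,12,13,14,15,16,17,18,19,20,21,22,23,24,25,26,27,28,29,30,31}
step 1: eval ((lane * q) <= 6)       {0,1,2,3,4,5,6,7,8,9,10,11,12,13,14,15,16,17,18,19,20,21,22,23,24,25,26,27,28,29,30,31}
step 2: q <- max((q % 2), -5)        {0,1,2}
step 3: q <- (max(q, s) + (lane // 3)) {0,1,2}
step 4: s <- -9                      {0,1,2}
step 5: s <- 4                       {3,4,5,6,7,8,9,10,11,12,13,14,15,16,17,18,19,20,21,22,23,24,25,26,27,28,29,30,31}
step 6: s <- (-3 + (9 + -4))         {3,4,5,6,7,8,9,10,11,12,13,14,15,16,17,18,19,20,21,22,23,24,25,26,27,28,29,30,31}

Answer: 7 steps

s: -9,-9,-9,2,2,2,2,2,2,2,2,2,2,2,2,2,2,2,2,2,2,2,2,2,2,2,2,2,2,2,2,2
q: 0,1,0,3,4,5,6,7,8,9,10,11,12,13,14,15,16,17,18,19,20,21,22,23,24,25,26,27,28,29,30,31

steps = 7; useful = 131; efficiency = 131/224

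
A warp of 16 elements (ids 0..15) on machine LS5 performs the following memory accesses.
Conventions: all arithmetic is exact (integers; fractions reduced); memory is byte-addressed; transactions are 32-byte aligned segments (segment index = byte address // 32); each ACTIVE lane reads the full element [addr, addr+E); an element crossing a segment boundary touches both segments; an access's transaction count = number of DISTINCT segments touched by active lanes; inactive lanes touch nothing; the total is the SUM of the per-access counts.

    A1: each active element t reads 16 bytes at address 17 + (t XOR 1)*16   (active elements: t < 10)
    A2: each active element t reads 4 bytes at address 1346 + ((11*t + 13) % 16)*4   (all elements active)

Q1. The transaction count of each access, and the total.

A1: 6 transactions
A2: 3 transactions

Answer: 6,3; total 9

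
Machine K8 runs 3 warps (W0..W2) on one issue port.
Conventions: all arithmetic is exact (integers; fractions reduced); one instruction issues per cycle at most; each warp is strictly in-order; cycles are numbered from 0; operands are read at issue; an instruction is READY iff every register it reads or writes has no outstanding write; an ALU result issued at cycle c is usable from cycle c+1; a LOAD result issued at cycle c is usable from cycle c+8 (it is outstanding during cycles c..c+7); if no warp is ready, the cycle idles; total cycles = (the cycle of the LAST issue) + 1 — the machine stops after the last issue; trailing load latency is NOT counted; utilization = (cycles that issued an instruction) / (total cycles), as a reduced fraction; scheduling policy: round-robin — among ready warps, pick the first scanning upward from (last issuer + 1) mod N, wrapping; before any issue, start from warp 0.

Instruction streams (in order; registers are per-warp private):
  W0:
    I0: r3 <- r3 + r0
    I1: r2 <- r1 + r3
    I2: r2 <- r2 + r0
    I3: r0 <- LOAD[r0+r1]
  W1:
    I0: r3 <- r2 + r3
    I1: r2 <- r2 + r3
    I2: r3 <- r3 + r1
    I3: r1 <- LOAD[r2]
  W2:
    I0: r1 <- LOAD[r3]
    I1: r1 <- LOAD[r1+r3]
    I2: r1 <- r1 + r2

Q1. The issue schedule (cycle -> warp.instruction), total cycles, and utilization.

cycle 0: W0.I0
cycle 1: W1.I0
cycle 2: W2.I0
cycle 3: W0.I1
cycle 4: W1.I1
cycle 5: W0.I2
cycle 6: W1.I2
cycle 7: W0.I3
cycle 8: W1.I3
cycle 9: idle
cycle 10: W2.I1
cycle 11: idle
cycle 12: idle
cycle 13: idle
cycle 14: idle
cycle 15: idle
cycle 16: idle
cycle 17: idle
cycle 18: W2.I2

Answer: 19 cycles, utilization 11/19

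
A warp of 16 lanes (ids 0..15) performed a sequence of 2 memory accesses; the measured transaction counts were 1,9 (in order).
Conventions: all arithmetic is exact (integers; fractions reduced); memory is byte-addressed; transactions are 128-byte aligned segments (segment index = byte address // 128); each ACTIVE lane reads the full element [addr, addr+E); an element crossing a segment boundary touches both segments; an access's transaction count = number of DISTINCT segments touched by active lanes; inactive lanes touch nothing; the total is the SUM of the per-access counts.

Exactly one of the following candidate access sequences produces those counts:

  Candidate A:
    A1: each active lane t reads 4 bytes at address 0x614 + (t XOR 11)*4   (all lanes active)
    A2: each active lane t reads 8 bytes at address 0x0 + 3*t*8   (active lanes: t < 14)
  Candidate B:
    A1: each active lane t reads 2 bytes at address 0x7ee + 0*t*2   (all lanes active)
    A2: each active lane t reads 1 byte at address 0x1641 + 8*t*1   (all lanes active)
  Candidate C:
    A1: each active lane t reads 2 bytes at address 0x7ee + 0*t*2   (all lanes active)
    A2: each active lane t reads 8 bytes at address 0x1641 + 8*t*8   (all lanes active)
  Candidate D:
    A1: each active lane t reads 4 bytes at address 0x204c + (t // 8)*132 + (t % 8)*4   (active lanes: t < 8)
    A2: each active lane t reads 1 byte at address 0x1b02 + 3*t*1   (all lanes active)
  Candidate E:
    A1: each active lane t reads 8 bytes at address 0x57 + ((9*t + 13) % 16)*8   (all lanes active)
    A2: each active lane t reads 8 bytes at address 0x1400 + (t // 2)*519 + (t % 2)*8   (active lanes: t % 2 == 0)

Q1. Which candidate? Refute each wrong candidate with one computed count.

A: A2 gives 3 transactions, not 9
B: A2 gives 2 transactions, not 9
D: A2 gives 1 transaction, not 9
E: A1 gives 2 transactions, not 1
C: all counts match (1,9)

Answer: C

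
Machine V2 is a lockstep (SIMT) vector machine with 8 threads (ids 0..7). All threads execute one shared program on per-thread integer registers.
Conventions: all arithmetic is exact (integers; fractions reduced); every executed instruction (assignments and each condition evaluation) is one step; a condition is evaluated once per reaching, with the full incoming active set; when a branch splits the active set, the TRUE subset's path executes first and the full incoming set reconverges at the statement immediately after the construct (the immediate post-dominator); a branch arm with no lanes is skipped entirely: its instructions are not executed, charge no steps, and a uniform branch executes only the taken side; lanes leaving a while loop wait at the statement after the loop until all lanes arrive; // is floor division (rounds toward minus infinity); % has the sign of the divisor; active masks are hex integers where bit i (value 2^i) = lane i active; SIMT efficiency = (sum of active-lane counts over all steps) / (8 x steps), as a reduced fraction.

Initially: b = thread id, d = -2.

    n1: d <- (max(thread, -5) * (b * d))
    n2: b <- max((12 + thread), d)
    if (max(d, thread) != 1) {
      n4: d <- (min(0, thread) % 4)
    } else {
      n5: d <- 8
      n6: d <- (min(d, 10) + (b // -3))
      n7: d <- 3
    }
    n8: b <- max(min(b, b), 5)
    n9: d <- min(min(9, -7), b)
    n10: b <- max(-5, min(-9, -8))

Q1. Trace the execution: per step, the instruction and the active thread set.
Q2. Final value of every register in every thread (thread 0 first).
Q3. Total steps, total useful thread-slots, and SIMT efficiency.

step 0: d <- (max(thread, -5) * (b * d)) 0xff
step 1: b <- max((12 + thread), d)   0xff
step 2: eval (max(d, thread) != 1)   0xff
step 3: d <- (min(0, thread) % 4)    0xfd
step 4: d <- 8                       0x02
step 5: d <- (min(d, 10) + (b // -3)) 0x02
step 6: d <- 3                       0x02
step 7: b <- max(min(b, b), 5)       0xff
step 8: d <- min(min(9, -7), b)      0xff
step 9: b <- max(-5, min(-9, -8))    0xff

Answer: 10 steps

b: -5,-5,-5,-5,-5,-5,-5,-5
d: -7,-7,-7,-7,-7,-7,-7,-7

steps = 10; useful = 58; efficiency = 58/80 = 29/40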